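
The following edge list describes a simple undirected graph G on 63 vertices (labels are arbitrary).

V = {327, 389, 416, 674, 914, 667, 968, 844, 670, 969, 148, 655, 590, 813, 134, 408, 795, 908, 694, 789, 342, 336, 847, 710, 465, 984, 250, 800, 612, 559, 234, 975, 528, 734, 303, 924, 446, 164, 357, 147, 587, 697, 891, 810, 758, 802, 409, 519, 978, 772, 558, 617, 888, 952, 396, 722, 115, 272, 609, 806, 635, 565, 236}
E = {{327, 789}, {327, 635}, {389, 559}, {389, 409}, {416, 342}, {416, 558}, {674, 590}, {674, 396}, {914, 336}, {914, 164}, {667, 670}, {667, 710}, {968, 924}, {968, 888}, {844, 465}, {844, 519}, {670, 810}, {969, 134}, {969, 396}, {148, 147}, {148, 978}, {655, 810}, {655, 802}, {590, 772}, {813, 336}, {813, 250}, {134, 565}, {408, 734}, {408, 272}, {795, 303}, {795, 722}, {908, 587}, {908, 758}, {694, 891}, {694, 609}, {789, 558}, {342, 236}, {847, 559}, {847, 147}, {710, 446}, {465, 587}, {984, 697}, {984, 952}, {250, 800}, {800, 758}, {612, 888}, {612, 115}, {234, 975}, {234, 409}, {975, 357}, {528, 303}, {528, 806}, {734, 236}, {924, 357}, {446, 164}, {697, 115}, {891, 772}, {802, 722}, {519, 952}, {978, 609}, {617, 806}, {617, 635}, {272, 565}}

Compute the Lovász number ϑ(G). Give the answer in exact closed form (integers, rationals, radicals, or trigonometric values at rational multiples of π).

63*cos(pi/63)/(cos(pi/63) + 1)

deg(635) = 2; N(635) = {327, 617}.
deg(519) = 2; N(519) = {844, 952}.
Vertex 952 has 2 neighbors: 984, 519.
Vertex 558 has 2 neighbors: 416, 789.
Regular of degree 2 on 63 vertices: this is C_{63}, the 63-cycle.
spec(A) ≈ [2.0, 1.9901, 1.9603, 1.9111, 1.843, 1.7564, 1.6525, 1.5321, 1.3965, 1.247, 1.0851, 0.9124, 0.7307, 0.5417, 0.3473, 0.1495, -0.0499, -0.2487, -0.445, -0.637, -0.8226, -1.0, -1.1675, -1.3234, -1.4661, -1.5943, -1.7066, -1.8019, -1.8794, -1.9382, -1.9777, -1.9975] (distinct, 4 d.p.).
Lovász: ϑ = −63(-2*cos(pi/63))/(2+-(-1)*2*cos(pi/63)) = 63*cos(pi/63)/(cos(pi/63) + 1).
ϑ(G) ≈ 31.48040933.
α=31, χ(Ḡ)=32; ϑ=63*cos(pi/63)/(cos(pi/63) + 1) lies between (both strict).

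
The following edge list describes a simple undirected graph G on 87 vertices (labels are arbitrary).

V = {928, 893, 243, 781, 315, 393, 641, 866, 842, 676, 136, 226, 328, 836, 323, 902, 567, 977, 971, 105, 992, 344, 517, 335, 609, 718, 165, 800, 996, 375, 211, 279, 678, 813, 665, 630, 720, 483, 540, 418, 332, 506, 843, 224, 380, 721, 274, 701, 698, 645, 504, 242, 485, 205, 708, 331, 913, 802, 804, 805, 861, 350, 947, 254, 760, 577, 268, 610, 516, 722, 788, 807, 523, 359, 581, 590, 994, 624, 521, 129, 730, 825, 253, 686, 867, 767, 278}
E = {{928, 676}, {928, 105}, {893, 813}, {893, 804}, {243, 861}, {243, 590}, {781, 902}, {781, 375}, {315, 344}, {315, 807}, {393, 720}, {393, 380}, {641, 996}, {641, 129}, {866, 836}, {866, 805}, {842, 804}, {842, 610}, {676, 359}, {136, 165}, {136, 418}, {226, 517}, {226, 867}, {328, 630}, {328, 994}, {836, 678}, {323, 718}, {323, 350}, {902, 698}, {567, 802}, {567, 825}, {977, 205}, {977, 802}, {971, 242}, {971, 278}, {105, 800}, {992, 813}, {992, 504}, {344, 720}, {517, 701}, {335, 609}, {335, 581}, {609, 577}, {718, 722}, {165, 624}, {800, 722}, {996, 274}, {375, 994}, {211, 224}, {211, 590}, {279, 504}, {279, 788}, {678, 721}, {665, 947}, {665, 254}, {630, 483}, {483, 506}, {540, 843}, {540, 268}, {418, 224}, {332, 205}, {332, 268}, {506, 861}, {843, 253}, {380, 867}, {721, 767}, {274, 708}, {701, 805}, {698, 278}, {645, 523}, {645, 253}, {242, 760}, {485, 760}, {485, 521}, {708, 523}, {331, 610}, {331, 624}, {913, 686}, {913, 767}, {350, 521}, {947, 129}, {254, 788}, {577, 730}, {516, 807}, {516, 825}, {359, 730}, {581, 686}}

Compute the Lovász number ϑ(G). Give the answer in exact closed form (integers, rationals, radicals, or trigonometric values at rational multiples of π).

N(708) = {274, 523}, |N(708)| = 2.
N(344) = {315, 720}, |N(344)| = 2.
Vertex 315 has 2 neighbors: 344, 807.
N(867) = {226, 380}, |N(867)| = 2.
87-vertex 2-regular graph: connected 2-regular on 87 ⇒ C_{87}.
A has 44 distinct eigenvalues ≈ [2.0, 1.995, 1.979, 1.953, 1.917, 1.871, 1.815, 1.75, 1.675, 1.592, 1.501, 1.401, 1.295, 1.181, 1.062, 0.937, 0.807, 0.673, 0.535, 0.395, 0.252, 0.108, -0.036, -0.18, -0.324, -0.465, -0.604, -0.74, -0.872, -1.0, -1.122, -1.239, -1.349, -1.452, -1.547, -1.635, -1.714, -1.784, -1.844, -1.895, -1.936, -1.967, -1.988, -1.999].
ϑ = −N·λ_min/(λ_max−λ_min) = −87·(-2*cos(pi/87))/(2−(-2*cos(pi/87))) = 87*cos(pi/87)/(cos(pi/87) + 1).
≈ 43.485816 (to 6 d.p.).
α=43, χ(Ḡ)=44; ϑ=87*cos(pi/87)/(cos(pi/87) + 1) lies between (both strict).

87*cos(pi/87)/(cos(pi/87) + 1)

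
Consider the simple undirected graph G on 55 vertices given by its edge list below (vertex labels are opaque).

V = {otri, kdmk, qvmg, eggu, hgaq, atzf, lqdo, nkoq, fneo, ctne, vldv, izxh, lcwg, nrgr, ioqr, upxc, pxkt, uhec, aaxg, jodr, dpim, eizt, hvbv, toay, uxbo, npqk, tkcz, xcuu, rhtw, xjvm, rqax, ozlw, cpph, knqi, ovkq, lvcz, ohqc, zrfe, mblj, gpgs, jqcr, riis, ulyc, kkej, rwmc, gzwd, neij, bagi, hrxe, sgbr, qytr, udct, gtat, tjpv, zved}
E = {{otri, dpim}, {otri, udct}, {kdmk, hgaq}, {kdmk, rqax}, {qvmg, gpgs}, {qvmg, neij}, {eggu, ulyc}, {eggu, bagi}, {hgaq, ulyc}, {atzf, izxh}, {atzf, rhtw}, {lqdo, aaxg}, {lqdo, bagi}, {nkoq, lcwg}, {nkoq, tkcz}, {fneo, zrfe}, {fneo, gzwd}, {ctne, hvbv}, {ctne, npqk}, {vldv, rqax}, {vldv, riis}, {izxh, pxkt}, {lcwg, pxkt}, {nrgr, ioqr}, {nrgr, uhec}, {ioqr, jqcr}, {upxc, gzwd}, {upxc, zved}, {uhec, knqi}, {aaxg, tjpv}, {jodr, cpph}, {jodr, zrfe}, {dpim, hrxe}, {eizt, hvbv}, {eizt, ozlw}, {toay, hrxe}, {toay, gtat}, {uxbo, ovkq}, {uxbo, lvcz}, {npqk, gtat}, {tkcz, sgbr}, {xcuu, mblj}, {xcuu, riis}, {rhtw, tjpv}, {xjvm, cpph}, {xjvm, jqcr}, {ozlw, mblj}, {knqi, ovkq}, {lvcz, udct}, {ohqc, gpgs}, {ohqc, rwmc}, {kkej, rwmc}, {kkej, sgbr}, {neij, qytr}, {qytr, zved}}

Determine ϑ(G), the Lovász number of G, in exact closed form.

55*cos(pi/55)/(cos(pi/55) + 1)

deg(hgaq) = 2; N(hgaq) = {kdmk, ulyc}.
deg(riis) = 2; N(riis) = {vldv, xcuu}.
deg(ioqr) = 2; N(ioqr) = {nrgr, jqcr}.
Vertex pxkt has 2 neighbors: izxh, lcwg.
55-vertex 2-regular graph: this is C_{55}, the 55-cycle.
spec(A) ≈ [2.0, 1.987, 1.948, 1.8837, 1.7948, 1.6825, 1.5483, 1.3939, 1.2213, 1.0328, 0.8308, 0.618, 0.3972, 0.1712, -0.0571, -0.2846, -0.5084, -0.7256, -0.9333, -1.1289, -1.3097, -1.4735, -1.618, -1.7415, -1.8422, -1.919, -1.9707, -1.9967] (distinct, 4 d.p.).
Lovász: ϑ = −55(-2*cos(pi/55))/(2+-(-1)*2*cos(pi/55)) = 55*cos(pi/55)/(cos(pi/55) + 1).
≈ 27.477557 (to 6 d.p.).
Lovász sandwich 27 ≤ 55*cos(pi/55)/(cos(pi/55) + 1) ≤ 28: both strict.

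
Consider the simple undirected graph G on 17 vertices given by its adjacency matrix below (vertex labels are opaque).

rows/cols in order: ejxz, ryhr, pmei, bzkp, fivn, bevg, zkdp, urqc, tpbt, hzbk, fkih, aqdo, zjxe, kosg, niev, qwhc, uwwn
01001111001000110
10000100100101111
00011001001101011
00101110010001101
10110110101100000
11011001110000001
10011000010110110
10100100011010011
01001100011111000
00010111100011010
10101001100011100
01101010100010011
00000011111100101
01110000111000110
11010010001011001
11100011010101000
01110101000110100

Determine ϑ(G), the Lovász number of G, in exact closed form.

deg(zkdp) = 8; N(zkdp) = {ejxz, bzkp, fivn, hzbk, aqdo, zjxe, niev, qwhc}.
Vertex qwhc has 8 neighbors: ejxz, ryhr, pmei, zkdp, urqc, hzbk, aqdo, kosg.
Vertex kosg has 8 neighbors: ryhr, pmei, bzkp, tpbt, hzbk, fkih, niev, qwhc.
deg(zjxe) = 8; N(zjxe) = {zkdp, urqc, tpbt, hzbk, fkih, aqdo, niev, uwwn}.
17-vertex 8-regular graph: strongly regular (17,8,3,4).
Distinct eigenvalues (to 5 d.p.): [8.0, 1.56155, -2.56155].
−17·(-sqrt(17)/2 - 1/2) / ((8)−(-sqrt(17)/2 - 1/2)) = sqrt(17) = ϑ(G).
≈ 4.12310563 (to 8 d.p.).

sqrt(17)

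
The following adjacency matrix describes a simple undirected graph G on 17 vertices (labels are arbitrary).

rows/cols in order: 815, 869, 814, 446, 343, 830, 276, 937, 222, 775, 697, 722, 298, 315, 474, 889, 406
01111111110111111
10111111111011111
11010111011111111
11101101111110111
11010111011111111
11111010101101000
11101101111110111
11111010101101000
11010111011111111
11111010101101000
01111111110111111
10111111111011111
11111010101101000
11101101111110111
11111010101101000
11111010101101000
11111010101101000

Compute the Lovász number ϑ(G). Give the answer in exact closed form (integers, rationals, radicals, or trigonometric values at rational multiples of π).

N(276) = {815, 869, 814, 343, 830, 937, 222, 775, 697, 722, 298, 474, 889, 406}, |N(276)| = 14.
deg(869) = 15; N(869) = {815, 814, 446, 343, 830, 276, 937, 222, 775, 697, 298, 315, 474, 889, 406}.
deg(697) = 15; N(697) = {869, 814, 446, 343, 830, 276, 937, 222, 775, 722, 298, 315, 474, 889, 406}.
N(446) = {815, 869, 814, 343, 830, 937, 222, 775, 697, 722, 298, 474, 889, 406}, |N(446)| = 14.
Complete 5-partite, parts [7, 3, 3, 2, 2]: perfect, ϑ = α = 7.
= 7.00000… (decimal).
α=7, χ(Ḡ)=7; ϑ=7 lies between (collapsed).

7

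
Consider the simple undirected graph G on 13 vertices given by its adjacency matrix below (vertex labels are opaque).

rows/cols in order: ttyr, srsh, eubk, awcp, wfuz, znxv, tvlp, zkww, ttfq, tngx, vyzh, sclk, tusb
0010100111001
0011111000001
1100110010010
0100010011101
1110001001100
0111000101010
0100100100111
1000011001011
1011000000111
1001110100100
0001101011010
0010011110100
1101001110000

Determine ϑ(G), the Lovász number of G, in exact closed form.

N(sclk) = {eubk, znxv, tvlp, zkww, ttfq, vyzh}, |N(sclk)| = 6.
Vertex tvlp has 6 neighbors: srsh, wfuz, zkww, vyzh, sclk, tusb.
Vertex eubk has 6 neighbors: ttyr, srsh, wfuz, znxv, ttfq, sclk.
N(zkww) = {ttyr, znxv, tvlp, tngx, sclk, tusb}, |N(zkww)| = 6.
Regular of degree 6 on 13 vertices: SR(13,6,2,3) — a Paley graph.
The 3 distinct eigenvalues: [6.0, 1.303, -2.303].
λ_max=6, λ_min=-sqrt(13)/2 - 1/2; ϑ = −13·λ_min/(λ_max−λ_min) = sqrt(13).
= 3.60555128… (decimal).

sqrt(13)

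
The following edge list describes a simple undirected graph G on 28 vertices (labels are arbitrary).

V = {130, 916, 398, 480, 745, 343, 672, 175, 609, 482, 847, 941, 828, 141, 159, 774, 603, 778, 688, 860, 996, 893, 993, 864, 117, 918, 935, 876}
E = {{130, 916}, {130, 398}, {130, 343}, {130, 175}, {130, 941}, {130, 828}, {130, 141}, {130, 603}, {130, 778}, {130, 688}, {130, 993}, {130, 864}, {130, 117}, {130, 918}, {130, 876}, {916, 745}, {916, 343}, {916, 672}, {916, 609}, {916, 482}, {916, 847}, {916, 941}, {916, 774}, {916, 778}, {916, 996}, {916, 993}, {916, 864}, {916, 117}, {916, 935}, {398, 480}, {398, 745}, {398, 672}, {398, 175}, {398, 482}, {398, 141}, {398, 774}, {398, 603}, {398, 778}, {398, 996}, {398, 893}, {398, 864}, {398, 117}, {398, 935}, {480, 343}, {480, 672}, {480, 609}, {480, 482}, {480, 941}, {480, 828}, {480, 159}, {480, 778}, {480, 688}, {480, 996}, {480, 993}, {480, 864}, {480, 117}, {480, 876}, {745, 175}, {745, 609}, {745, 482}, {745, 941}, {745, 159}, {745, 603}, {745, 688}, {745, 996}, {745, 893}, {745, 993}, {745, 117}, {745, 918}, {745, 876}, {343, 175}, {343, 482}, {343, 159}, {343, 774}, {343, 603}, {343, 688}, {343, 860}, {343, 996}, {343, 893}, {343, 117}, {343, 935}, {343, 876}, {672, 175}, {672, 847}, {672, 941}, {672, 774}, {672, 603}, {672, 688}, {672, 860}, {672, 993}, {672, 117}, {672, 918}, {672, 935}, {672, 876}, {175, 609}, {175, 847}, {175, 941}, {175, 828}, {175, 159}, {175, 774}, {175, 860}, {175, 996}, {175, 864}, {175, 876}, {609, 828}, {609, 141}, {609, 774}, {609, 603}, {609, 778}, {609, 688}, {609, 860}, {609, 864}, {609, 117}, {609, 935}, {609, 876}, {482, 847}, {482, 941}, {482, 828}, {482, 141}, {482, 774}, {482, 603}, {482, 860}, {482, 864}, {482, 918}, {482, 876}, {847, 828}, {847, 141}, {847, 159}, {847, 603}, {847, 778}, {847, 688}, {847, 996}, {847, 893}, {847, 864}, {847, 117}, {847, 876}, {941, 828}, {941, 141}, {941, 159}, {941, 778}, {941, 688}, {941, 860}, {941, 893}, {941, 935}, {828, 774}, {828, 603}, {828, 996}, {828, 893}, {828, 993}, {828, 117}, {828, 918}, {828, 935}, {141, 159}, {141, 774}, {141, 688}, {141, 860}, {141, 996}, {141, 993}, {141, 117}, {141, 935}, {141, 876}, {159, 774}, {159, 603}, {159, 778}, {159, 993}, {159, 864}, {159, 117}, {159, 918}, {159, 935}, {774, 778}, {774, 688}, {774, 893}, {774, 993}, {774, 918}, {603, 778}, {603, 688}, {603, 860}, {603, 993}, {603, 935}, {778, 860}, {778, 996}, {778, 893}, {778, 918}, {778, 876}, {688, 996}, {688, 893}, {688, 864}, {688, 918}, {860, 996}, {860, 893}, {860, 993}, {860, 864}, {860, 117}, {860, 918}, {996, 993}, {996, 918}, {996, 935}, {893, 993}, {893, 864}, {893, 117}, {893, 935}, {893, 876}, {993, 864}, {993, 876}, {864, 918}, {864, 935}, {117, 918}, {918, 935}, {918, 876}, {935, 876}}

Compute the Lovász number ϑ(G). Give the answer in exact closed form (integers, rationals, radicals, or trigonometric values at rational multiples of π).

deg(343) = 15; N(343) = {130, 916, 480, 175, 482, 159, 774, 603, 688, 860, 996, 893, 117, 935, 876}.
N(603) = {130, 398, 745, 343, 672, 609, 482, 847, 828, 159, 778, 688, 860, 993, 935}, |N(603)| = 15.
N(935) = {916, 398, 343, 672, 609, 941, 828, 141, 159, 603, 996, 893, 864, 918, 876}, |N(935)| = 15.
deg(482) = 15; N(482) = {916, 398, 480, 745, 343, 847, 941, 828, 141, 774, 603, 860, 864, 918, 876}.
28-vertex 15-regular graph: Kneser-type, 2-subsets of [8].
Distinct eigenvalues (to 5 d.p.): [15.0, 1.0, -5.0].
Lovász (edge-transitive): ϑ = −28·(-5)/((15)−(-5)) = 7.
ϑ(G) ≈ 7.000000000.

7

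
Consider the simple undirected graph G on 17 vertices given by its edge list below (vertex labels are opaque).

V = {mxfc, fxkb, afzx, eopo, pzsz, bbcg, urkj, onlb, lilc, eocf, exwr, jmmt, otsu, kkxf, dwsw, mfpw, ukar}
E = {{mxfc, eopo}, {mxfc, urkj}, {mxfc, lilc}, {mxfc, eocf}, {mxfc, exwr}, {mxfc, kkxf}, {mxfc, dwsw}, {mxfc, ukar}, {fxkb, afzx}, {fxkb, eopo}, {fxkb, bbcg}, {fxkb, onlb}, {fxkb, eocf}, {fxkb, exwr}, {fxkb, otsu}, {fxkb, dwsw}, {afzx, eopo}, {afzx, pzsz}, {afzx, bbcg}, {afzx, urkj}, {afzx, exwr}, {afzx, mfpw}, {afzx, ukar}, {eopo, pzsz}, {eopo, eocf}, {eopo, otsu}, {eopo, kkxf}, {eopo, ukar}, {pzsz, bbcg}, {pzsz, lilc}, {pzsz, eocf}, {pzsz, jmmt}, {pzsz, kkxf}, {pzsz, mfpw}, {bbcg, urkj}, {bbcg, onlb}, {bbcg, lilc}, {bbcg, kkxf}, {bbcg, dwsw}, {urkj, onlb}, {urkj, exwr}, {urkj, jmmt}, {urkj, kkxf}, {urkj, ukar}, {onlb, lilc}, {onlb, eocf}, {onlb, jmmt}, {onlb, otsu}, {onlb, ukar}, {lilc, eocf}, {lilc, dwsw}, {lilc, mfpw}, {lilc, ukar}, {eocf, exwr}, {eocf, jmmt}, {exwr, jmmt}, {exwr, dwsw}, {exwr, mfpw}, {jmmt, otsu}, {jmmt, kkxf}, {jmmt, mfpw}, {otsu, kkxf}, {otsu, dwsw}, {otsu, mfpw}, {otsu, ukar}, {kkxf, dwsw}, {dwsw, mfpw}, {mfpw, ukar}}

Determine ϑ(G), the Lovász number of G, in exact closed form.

sqrt(17)

N(mxfc) = {eopo, urkj, lilc, eocf, exwr, kkxf, dwsw, ukar}, |N(mxfc)| = 8.
Vertex eopo has 8 neighbors: mxfc, fxkb, afzx, pzsz, eocf, otsu, kkxf, ukar.
N(mfpw) = {afzx, pzsz, lilc, exwr, jmmt, otsu, dwsw, ukar}, |N(mfpw)| = 8.
Vertex bbcg has 8 neighbors: fxkb, afzx, pzsz, urkj, onlb, lilc, kkxf, dwsw.
Regular of degree 8 on 17 vertices: strongly regular (17,8,3,4).
The 3 distinct eigenvalues: [8.0, 1.5616, -2.5616].
−17·(-sqrt(17)/2 - 1/2) / ((8)−(-sqrt(17)/2 - 1/2)) = sqrt(17) = ϑ(G).
≈ 4.123106 (to 6 d.p.).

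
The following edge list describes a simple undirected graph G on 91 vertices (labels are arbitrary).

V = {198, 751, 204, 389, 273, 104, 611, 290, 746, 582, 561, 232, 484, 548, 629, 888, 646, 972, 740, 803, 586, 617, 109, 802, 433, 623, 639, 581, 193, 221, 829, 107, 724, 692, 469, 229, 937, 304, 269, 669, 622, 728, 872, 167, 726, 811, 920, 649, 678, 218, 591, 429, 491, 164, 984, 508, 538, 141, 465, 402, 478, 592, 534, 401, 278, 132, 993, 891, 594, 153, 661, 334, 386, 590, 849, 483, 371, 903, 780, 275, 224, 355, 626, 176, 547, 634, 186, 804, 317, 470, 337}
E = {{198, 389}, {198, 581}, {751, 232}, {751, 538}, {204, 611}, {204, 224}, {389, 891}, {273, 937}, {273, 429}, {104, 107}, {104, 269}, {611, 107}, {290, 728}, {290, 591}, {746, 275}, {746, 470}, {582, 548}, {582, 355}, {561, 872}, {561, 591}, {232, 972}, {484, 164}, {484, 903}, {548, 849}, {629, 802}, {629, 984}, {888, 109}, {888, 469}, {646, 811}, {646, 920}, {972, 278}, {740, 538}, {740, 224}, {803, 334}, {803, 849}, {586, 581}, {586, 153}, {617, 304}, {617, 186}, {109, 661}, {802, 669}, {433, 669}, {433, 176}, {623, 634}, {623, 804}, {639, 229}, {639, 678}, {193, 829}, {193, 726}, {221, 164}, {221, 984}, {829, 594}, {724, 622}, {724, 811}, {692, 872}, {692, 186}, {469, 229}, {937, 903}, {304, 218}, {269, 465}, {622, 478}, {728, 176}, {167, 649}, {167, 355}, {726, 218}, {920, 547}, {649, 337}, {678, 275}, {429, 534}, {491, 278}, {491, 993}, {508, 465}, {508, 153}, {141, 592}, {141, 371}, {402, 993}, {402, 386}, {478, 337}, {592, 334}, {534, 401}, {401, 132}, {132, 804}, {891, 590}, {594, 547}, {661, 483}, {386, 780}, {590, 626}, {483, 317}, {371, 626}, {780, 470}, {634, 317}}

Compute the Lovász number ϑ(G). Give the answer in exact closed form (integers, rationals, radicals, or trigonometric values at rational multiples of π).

deg(692) = 2; N(692) = {872, 186}.
deg(508) = 2; N(508) = {465, 153}.
Vertex 402 has 2 neighbors: 993, 386.
N(224) = {204, 740}, |N(224)| = 2.
91-vertex 2-regular graph: a single 91-cycle (edge-transitive).
spec(A) ≈ [2.0, 1.995, 1.981, 1.957, 1.924, 1.882, 1.831, 1.771, 1.703, 1.626, 1.542, 1.45, 1.352, 1.247, 1.136, 1.02, 0.899, 0.773, 0.644, 0.512, 0.377, 0.241, 0.104, -0.035, -0.172, -0.309, -0.445, -0.579, -0.709, -0.837, -0.96, -1.079, -1.192, -1.3, -1.402, -1.497, -1.585, -1.665, -1.738, -1.802, -1.858, -1.904, -1.942, -1.97, -1.989, -1.999] (distinct, 3 d.p.).
With N=91: ϑ(G) = 91·(-(-1)*2*cos(pi/91))/(2−(-2*cos(pi/91))) = 91*cos(pi/91)/(cos(pi/91) + 1).
Numerically 45.486440158.
α=45, χ(Ḡ)=46; ϑ=91*cos(pi/91)/(cos(pi/91) + 1) lies between (both strict).

91*cos(pi/91)/(cos(pi/91) + 1)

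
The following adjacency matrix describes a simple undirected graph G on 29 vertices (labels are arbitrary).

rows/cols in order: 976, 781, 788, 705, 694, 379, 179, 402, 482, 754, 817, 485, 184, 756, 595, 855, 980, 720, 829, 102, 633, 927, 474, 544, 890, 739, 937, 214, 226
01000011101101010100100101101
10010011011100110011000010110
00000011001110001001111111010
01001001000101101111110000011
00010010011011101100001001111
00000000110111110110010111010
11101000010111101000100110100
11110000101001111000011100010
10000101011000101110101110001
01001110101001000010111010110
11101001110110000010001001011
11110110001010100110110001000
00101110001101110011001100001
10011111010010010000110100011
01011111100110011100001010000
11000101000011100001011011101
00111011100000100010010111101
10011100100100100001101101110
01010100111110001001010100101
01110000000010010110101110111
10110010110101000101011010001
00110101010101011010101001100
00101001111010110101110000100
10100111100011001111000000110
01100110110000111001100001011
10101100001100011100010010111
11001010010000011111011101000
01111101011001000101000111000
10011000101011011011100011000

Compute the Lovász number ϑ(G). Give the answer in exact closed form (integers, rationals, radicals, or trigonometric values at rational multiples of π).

sqrt(29)

N(482) = {976, 379, 402, 754, 817, 595, 980, 720, 829, 633, 474, 544, 890, 226}, |N(482)| = 14.
deg(754) = 14; N(754) = {781, 694, 379, 179, 482, 817, 756, 829, 633, 927, 474, 890, 937, 214}.
deg(739) = 14; N(739) = {976, 788, 694, 379, 817, 485, 855, 980, 720, 927, 890, 937, 214, 226}.
Vertex 474 has 14 neighbors: 788, 694, 402, 482, 754, 817, 184, 595, 855, 720, 102, 633, 927, 937.
G on 29 vertices is 14-regular; SR(29,14,6,7) — a Paley graph.
The 3 distinct eigenvalues: [14.0, 2.1926, -3.1926].
−29·(-sqrt(29)/2 - 1/2) / ((14)−(-sqrt(29)/2 - 1/2)) = sqrt(29) = ϑ(G).
Numerically 5.385165.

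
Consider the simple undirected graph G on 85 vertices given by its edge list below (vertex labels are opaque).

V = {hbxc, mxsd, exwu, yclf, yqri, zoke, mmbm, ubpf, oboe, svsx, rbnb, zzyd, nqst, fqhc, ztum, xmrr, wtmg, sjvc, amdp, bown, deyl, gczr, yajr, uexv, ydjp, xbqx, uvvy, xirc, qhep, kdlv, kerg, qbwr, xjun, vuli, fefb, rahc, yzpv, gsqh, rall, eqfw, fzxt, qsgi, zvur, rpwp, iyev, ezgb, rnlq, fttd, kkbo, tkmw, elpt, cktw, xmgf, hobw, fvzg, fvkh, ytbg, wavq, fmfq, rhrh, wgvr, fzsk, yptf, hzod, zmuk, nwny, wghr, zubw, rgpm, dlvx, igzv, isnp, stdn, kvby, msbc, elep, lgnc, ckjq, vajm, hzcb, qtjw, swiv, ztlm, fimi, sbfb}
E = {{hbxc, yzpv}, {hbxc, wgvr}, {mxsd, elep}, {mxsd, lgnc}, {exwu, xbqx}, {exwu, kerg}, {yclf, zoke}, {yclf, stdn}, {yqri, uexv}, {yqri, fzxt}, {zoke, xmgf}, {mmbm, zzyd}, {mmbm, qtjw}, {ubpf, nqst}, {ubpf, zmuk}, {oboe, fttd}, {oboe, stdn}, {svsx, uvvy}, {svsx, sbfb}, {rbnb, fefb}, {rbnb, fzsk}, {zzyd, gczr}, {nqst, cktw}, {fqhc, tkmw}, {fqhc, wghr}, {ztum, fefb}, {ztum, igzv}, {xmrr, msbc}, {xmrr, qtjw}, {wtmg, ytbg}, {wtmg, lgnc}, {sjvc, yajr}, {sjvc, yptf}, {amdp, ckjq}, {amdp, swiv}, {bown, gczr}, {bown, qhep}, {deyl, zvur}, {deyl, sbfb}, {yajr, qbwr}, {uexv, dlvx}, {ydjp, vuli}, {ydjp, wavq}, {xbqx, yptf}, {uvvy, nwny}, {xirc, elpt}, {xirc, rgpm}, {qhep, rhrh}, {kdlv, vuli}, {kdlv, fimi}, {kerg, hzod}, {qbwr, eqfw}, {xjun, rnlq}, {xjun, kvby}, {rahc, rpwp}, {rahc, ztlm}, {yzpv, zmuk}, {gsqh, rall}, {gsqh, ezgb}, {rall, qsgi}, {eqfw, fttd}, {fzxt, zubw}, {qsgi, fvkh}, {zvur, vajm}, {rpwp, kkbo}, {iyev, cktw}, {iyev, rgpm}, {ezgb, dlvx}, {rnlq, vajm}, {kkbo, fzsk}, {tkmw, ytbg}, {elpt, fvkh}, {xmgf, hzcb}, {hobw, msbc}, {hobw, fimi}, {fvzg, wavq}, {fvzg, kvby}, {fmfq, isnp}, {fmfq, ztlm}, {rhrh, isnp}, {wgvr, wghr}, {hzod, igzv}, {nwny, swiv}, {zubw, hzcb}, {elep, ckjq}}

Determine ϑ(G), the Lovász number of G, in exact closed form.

85*cos(pi/85)/(cos(pi/85) + 1)

N(svsx) = {uvvy, sbfb}, |N(svsx)| = 2.
deg(zvur) = 2; N(zvur) = {deyl, vajm}.
deg(ezgb) = 2; N(ezgb) = {gsqh, dlvx}.
Vertex hzod has 2 neighbors: kerg, igzv.
Regular of degree 2 on 85 vertices: a single 85-cycle (edge-transitive).
A has 43 distinct eigenvalues ≈ [2.0, 1.994538, 1.978183, 1.951024, 1.913209, 1.864944, 1.806494, 1.738178, 1.660368, 1.57349, 1.478018, 1.374473, 1.263422, 1.14547, 1.021262, 0.891477, 0.756822, 0.618034, 0.47587, 0.331108, 0.184537, 0.036958, -0.110823, -0.257998, -0.403765, -0.547326, -0.687898, -0.824713, -0.957023, -1.084107, -1.205269, -1.319849, -1.42722, -1.526797, -1.618034, -1.700434, -1.773547, -1.836974, -1.890368, -1.933437, -1.965946, -1.987718, -1.998634].
Lovász (edge-transitive): ϑ = −85·(-2*cos(pi/85))/((2)−(-2*cos(pi/85))) = 85*cos(pi/85)/(cos(pi/85) + 1).
≈ 42.4854826 (to 7 d.p.).
Lovász sandwich 42 ≤ 85*cos(pi/85)/(cos(pi/85) + 1) ≤ 43: both strict.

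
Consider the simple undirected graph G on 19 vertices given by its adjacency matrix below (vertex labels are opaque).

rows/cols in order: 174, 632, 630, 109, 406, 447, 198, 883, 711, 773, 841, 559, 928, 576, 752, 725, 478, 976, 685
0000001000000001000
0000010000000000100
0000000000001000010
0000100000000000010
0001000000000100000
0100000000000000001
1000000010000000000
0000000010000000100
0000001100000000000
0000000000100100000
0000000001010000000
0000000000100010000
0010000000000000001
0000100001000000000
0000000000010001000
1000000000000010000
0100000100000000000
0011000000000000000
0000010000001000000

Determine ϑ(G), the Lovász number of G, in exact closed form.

Vertex 559 has 2 neighbors: 841, 752.
deg(174) = 2; N(174) = {198, 725}.
N(752) = {559, 725}, |N(752)| = 2.
N(883) = {711, 478}, |N(883)| = 2.
deg(v) = 2 for all v (|V|=19); this is C_{19}, the 19-cycle.
The 10 distinct eigenvalues: [2.0, 1.892, 1.578, 1.094, 0.491, -0.165, -0.803, -1.355, -1.759, -1.973].
−19·(-2*cos(pi/19)) / ((2)−(-2*cos(pi/19))) = 19*cos(pi/19)/(cos(pi/19) + 1) = ϑ(G).
Numerically 9.43477.
9 ≤ 19*cos(pi/19)/(cos(pi/19) + 1) ≤ 10: both strict.

19*cos(pi/19)/(cos(pi/19) + 1)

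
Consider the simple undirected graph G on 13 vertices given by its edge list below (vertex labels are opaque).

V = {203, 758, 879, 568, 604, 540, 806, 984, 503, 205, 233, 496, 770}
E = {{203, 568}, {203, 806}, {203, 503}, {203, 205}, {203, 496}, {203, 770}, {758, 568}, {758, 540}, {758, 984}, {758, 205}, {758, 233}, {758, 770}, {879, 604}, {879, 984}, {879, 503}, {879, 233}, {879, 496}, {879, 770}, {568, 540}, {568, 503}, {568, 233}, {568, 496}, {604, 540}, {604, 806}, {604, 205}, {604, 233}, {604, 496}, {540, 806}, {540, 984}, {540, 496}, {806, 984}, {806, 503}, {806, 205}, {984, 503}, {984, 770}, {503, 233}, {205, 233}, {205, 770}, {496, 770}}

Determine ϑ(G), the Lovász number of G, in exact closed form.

N(568) = {203, 758, 540, 503, 233, 496}, |N(568)| = 6.
deg(496) = 6; N(496) = {203, 879, 568, 604, 540, 770}.
N(879) = {604, 984, 503, 233, 496, 770}, |N(879)| = 6.
deg(540) = 6; N(540) = {758, 568, 604, 806, 984, 496}.
G on 13 vertices is 6-regular; SR(13,6,2,3) — a Paley graph.
A has 3 distinct eigenvalues ≈ [6.0, 1.30278, -2.30278].
Lovász: ϑ = −13(-sqrt(13)/2 - 1/2)/(6+-(-sqrt(13)/2 - 1/2)) = sqrt(13).
ϑ(G) ≈ 3.6056.

sqrt(13)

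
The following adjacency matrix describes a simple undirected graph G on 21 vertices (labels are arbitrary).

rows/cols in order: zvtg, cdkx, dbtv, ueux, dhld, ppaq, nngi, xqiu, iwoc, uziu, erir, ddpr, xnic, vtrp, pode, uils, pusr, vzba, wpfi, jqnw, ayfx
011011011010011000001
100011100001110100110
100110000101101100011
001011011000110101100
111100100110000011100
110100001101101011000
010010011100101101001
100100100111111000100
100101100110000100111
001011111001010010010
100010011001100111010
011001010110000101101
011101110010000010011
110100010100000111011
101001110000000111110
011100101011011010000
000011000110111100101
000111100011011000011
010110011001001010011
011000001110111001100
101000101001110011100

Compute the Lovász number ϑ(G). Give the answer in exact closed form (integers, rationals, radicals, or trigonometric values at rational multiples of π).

6

Vertex xqiu has 10 neighbors: zvtg, ueux, nngi, uziu, erir, ddpr, xnic, vtrp, pode, wpfi.
Vertex ueux has 10 neighbors: dbtv, dhld, ppaq, xqiu, iwoc, xnic, vtrp, uils, vzba, wpfi.
deg(ppaq) = 10; N(ppaq) = {zvtg, cdkx, ueux, iwoc, uziu, ddpr, xnic, pode, pusr, vzba}.
deg(pode) = 10; N(pode) = {zvtg, dbtv, ppaq, nngi, xqiu, uils, pusr, vzba, wpfi, jqnw}.
10-regular, N=21; this is K(7,2), the Kneser graph.
A has 3 distinct eigenvalues ≈ [10.0, 1.0, -4.0].
λ_max=10, λ_min=-4; ϑ = −21·λ_min/(λ_max−λ_min) = 6.
= 6.00000… (decimal).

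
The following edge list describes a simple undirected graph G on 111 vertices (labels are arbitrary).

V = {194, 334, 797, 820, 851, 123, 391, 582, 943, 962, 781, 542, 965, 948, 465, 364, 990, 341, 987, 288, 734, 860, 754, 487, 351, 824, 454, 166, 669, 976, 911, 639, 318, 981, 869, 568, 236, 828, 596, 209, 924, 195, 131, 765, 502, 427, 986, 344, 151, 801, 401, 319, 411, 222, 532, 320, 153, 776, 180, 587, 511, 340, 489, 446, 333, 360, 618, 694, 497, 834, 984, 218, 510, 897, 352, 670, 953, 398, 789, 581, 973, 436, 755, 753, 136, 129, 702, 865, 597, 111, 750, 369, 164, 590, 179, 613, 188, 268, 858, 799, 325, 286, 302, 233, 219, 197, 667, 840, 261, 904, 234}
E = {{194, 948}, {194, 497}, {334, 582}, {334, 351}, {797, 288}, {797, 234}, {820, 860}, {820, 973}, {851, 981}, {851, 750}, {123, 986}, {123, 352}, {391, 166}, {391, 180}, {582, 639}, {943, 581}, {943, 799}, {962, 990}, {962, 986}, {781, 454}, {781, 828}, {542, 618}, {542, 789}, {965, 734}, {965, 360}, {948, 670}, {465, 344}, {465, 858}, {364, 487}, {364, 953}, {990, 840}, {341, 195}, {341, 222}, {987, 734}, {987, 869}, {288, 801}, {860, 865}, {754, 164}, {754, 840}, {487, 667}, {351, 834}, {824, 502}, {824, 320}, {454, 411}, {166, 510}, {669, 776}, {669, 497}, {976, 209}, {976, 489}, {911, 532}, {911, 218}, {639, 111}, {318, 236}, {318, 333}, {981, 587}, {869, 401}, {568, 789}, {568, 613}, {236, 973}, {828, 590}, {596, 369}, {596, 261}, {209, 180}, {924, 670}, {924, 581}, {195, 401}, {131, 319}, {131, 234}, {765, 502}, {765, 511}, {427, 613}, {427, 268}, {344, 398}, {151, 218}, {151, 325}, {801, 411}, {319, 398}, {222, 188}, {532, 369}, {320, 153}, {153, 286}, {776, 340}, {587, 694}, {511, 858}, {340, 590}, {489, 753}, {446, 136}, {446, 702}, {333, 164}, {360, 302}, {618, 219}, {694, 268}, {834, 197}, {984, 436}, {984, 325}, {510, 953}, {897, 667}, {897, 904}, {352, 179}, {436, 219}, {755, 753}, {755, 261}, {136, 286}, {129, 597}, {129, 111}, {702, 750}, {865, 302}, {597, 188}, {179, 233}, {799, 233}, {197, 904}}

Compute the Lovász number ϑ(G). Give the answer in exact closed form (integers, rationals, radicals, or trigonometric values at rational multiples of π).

deg(222) = 2; N(222) = {341, 188}.
deg(197) = 2; N(197) = {834, 904}.
N(369) = {596, 532}, |N(369)| = 2.
Vertex 765 has 2 neighbors: 502, 511.
2-regular, N=111; connected 2-regular on 111 ⇒ C_{111}.
spec(A) ≈ [2.0, 1.9968, 1.9872, 1.97123, 1.94895, 1.92043, 1.88575, 1.84504, 1.79841, 1.74603, 1.68805, 1.62466, 1.55607, 1.4825, 1.40417, 1.32135, 1.23429, 1.14329, 1.04861, 0.95058, 0.84951, 0.74571, 0.63953, 0.53129, 0.42136, 0.31007, 0.19779, 0.08488, -0.0283, -0.1414, -0.25404, -0.36586, -0.47652, -0.58565, -0.6929, -0.79793, -0.90041, -1.0, -1.09639, -1.18927, -1.27833, -1.36331, -1.44391, -1.51989, -1.591, -1.65702, -1.71773, -1.77293, -1.82246, -1.86614, -1.90385, -1.93547, -1.96088, -1.98001, -1.99279, -1.9992] (distinct, 5 d.p.).
ϑ = −N·λ_min/(λ_max−λ_min) = −111·(-2*cos(pi/111))/(2−(-2*cos(pi/111))) = 111*cos(pi/111)/(cos(pi/111) + 1).
Numerically 55.488884097.
55 ≤ 111*cos(pi/111)/(cos(pi/111) + 1) ≤ 56: both strict.

111*cos(pi/111)/(cos(pi/111) + 1)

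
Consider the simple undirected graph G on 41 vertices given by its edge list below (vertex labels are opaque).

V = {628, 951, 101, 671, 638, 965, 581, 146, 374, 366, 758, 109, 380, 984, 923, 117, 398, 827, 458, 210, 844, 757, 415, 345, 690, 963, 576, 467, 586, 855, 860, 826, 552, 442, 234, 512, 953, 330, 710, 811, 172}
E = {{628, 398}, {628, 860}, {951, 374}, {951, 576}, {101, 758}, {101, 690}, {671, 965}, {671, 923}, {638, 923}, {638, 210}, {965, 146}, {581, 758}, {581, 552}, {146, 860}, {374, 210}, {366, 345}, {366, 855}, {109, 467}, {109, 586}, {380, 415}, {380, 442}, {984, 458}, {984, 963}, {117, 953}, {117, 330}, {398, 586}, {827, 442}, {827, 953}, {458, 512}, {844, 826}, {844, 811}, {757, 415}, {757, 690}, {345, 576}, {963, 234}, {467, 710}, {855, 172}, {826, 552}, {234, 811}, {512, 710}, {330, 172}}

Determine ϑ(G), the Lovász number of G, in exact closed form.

41*cos(pi/41)/(cos(pi/41) + 1)

N(458) = {984, 512}, |N(458)| = 2.
deg(415) = 2; N(415) = {380, 757}.
Vertex 581 has 2 neighbors: 758, 552.
deg(210) = 2; N(210) = {638, 374}.
deg(v) = 2 for all v (|V|=41); a single 41-cycle (edge-transitive).
A has 21 distinct eigenvalues ≈ [2.0, 1.977, 1.907, 1.792, 1.636, 1.441, 1.212, 0.955, 0.676, 0.381, 0.077, -0.229, -0.53, -0.818, -1.087, -1.331, -1.543, -1.719, -1.855, -1.947, -1.994].
−41·(-2*cos(pi/41)) / ((2)−(-2*cos(pi/41))) = 41*cos(pi/41)/(cos(pi/41) + 1) = ϑ(G).
ϑ(G) ≈ 20.469880.
Sandwich: α(G)=20 ≤ ϑ(G)=41*cos(pi/41)/(cos(pi/41) + 1) ≤ χ(Ḡ)=21 (both strict).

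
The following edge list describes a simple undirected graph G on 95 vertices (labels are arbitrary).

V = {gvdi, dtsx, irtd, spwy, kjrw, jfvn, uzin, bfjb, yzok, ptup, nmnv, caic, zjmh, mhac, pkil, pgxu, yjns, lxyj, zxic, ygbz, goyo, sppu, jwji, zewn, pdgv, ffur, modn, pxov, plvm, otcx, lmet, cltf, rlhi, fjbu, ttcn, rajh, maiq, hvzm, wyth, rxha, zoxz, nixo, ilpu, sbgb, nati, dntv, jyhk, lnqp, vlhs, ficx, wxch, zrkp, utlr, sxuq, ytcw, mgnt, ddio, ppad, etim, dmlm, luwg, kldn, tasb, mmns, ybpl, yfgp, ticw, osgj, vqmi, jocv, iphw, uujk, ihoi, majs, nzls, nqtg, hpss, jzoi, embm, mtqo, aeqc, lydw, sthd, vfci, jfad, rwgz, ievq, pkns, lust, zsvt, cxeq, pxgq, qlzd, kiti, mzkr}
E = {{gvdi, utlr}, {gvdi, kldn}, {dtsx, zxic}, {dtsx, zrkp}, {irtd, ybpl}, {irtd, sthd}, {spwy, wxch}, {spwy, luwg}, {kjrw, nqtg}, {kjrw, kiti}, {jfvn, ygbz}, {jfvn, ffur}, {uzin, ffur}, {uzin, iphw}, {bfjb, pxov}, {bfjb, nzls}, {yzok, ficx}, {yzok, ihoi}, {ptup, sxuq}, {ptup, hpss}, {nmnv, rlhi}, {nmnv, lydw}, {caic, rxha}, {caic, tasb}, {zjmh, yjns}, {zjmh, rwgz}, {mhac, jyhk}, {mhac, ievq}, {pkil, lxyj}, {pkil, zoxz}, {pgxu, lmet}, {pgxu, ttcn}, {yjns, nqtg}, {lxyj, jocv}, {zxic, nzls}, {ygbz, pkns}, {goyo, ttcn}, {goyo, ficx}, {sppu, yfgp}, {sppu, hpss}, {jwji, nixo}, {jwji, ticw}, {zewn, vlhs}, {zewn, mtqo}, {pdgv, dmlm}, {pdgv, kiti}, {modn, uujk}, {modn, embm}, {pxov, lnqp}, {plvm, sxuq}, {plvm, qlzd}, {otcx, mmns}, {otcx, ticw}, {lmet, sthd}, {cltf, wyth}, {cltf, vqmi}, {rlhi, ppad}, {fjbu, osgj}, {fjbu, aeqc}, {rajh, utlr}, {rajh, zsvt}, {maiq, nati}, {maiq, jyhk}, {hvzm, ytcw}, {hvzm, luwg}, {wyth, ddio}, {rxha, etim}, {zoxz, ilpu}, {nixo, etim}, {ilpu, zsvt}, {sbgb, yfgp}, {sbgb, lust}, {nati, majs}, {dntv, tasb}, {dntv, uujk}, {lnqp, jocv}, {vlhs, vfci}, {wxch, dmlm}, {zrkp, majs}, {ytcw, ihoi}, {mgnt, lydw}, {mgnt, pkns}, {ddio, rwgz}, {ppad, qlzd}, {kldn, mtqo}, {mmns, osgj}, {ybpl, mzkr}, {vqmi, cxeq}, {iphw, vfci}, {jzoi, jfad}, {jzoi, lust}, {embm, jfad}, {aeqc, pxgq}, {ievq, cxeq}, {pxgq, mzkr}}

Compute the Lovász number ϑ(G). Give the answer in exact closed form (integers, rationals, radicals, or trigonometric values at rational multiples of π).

Vertex lmet has 2 neighbors: pgxu, sthd.
N(ybpl) = {irtd, mzkr}, |N(ybpl)| = 2.
deg(jfvn) = 2; N(jfvn) = {ygbz, ffur}.
N(etim) = {rxha, nixo}, |N(etim)| = 2.
Regular of degree 2 on 95 vertices: the odd cycle C_{95}.
spec(A) ≈ [2.0, 1.995627, 1.982528, 1.96076, 1.930418, 1.891634, 1.84458, 1.789459, 1.726513, 1.656018, 1.578281, 1.493643, 1.402474, 1.305172, 1.202162, 1.093896, 0.980847, 0.863509, 0.742394, 0.618034, 0.490971, 0.361761, 0.230969, 0.099168, -0.033068, -0.165159, -0.296527, -0.426599, -0.554806, -0.680586, -0.803391, -0.922682, -1.037939, -1.148657, -1.254353, -1.354563, -1.44885, -1.536802, -1.618034, -1.692191, -1.758948, -1.818013, -1.869129, -1.912072, -1.946653, -1.972723, -1.990166, -1.998907] (distinct, 6 d.p.).
λ_max=2, λ_min=-2*cos(pi/95); ϑ = −95·λ_min/(λ_max−λ_min) = 95*cos(pi/95)/(cos(pi/95) + 1).
≈ 47.4870113 (to 7 d.p.).
α=47, χ(Ḡ)=48; ϑ=95*cos(pi/95)/(cos(pi/95) + 1) lies between (both strict).

95*cos(pi/95)/(cos(pi/95) + 1)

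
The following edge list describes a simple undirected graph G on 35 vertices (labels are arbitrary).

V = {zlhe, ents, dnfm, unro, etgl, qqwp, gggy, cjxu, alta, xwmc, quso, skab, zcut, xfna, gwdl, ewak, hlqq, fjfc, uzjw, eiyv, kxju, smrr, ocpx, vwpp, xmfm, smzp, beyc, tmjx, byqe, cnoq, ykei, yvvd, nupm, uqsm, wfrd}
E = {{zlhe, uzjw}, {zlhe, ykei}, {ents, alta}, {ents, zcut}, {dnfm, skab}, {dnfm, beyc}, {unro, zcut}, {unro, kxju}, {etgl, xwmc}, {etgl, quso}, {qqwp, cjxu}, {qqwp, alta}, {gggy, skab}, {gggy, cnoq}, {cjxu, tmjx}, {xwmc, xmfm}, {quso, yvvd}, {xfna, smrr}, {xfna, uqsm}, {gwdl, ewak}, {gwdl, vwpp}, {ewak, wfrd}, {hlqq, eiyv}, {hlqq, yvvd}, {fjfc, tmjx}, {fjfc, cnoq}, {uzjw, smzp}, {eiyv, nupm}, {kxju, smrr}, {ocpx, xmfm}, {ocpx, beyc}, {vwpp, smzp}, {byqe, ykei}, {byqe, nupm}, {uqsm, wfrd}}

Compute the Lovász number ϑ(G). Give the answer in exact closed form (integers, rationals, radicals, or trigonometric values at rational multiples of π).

N(smzp) = {uzjw, vwpp}, |N(smzp)| = 2.
Vertex unro has 2 neighbors: zcut, kxju.
deg(byqe) = 2; N(byqe) = {ykei, nupm}.
N(vwpp) = {gwdl, smzp}, |N(vwpp)| = 2.
deg(v) = 2 for all v (|V|=35); a single 35-cycle (edge-transitive).
spec(A) ≈ [2.0, 1.968, 1.872, 1.717, 1.506, 1.247, 0.948, 0.618, 0.268, -0.09, -0.445, -0.786, -1.102, -1.382, -1.618, -1.802, -1.928, -1.992] (distinct, 3 d.p.).
−35·(-2*cos(pi/35)) / ((2)−(-2*cos(pi/35))) = 35*cos(pi/35)/(cos(pi/35) + 1) = ϑ(G).
≈ 17.464704 (to 6 d.p.).
Lovász sandwich 17 ≤ 35*cos(pi/35)/(cos(pi/35) + 1) ≤ 18: both strict.

35*cos(pi/35)/(cos(pi/35) + 1)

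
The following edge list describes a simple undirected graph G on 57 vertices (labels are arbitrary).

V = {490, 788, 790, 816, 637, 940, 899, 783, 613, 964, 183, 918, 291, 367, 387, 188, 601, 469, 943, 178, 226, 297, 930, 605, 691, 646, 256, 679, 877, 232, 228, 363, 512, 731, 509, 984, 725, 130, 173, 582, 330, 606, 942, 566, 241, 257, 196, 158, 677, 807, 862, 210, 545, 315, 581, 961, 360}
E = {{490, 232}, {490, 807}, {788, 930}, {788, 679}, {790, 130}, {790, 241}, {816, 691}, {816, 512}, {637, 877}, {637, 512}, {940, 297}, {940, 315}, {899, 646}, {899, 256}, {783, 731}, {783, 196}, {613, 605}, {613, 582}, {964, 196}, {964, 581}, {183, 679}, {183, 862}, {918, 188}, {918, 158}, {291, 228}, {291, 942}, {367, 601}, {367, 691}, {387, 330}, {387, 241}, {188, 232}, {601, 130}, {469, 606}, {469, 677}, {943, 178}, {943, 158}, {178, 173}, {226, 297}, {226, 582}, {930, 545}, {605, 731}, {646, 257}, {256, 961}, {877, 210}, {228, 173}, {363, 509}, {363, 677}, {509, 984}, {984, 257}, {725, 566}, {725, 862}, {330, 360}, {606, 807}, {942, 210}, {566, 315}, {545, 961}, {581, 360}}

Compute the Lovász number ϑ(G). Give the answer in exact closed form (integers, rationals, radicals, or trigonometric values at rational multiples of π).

deg(646) = 2; N(646) = {899, 257}.
N(807) = {490, 606}, |N(807)| = 2.
Vertex 360 has 2 neighbors: 330, 581.
Vertex 606 has 2 neighbors: 469, 807.
Regular of degree 2 on 57 vertices: the odd cycle C_{57}.
spec(A) ≈ [2.0, 1.988, 1.952, 1.892, 1.809, 1.704, 1.578, 1.434, 1.271, 1.094, 0.903, 0.701, 0.491, 0.275, 0.055, -0.165, -0.383, -0.597, -0.803, -1.0, -1.184, -1.355, -1.508, -1.644, -1.759, -1.853, -1.925, -1.973, -1.997] (distinct, 3 d.p.).
Lovász (edge-transitive): ϑ = −57·(-2*cos(pi/57))/((2)−(-2*cos(pi/57))) = 57*cos(pi/57)/(cos(pi/57) + 1).
Numerically 28.47835.
Sandwich: α(G)=28 ≤ ϑ(G)=57*cos(pi/57)/(cos(pi/57) + 1) ≤ χ(Ḡ)=29 (both strict).

57*cos(pi/57)/(cos(pi/57) + 1)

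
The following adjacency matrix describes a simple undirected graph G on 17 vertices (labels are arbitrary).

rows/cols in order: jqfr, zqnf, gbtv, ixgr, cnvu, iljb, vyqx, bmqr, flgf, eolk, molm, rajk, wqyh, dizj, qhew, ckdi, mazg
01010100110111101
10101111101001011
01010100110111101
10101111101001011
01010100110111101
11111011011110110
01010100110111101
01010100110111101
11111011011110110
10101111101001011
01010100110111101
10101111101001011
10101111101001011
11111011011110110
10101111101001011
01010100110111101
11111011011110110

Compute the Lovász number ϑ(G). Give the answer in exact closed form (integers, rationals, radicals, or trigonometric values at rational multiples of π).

deg(zqnf) = 11; N(zqnf) = {jqfr, gbtv, cnvu, iljb, vyqx, bmqr, flgf, molm, dizj, ckdi, mazg}.
deg(cnvu) = 10; N(cnvu) = {zqnf, ixgr, iljb, flgf, eolk, rajk, wqyh, dizj, qhew, mazg}.
N(eolk) = {jqfr, gbtv, cnvu, iljb, vyqx, bmqr, flgf, molm, dizj, ckdi, mazg}, |N(eolk)| = 11.
N(ixgr) = {jqfr, gbtv, cnvu, iljb, vyqx, bmqr, flgf, molm, dizj, ckdi, mazg}, |N(ixgr)| = 11.
G = K_{7,6,4}: α = 7 = χ(Ḡ), so ϑ = 7.
= 7.000000… (decimal).
Sandwich: α(G)=7 ≤ ϑ(G)=7 ≤ χ(Ḡ)=7 (collapsed).

7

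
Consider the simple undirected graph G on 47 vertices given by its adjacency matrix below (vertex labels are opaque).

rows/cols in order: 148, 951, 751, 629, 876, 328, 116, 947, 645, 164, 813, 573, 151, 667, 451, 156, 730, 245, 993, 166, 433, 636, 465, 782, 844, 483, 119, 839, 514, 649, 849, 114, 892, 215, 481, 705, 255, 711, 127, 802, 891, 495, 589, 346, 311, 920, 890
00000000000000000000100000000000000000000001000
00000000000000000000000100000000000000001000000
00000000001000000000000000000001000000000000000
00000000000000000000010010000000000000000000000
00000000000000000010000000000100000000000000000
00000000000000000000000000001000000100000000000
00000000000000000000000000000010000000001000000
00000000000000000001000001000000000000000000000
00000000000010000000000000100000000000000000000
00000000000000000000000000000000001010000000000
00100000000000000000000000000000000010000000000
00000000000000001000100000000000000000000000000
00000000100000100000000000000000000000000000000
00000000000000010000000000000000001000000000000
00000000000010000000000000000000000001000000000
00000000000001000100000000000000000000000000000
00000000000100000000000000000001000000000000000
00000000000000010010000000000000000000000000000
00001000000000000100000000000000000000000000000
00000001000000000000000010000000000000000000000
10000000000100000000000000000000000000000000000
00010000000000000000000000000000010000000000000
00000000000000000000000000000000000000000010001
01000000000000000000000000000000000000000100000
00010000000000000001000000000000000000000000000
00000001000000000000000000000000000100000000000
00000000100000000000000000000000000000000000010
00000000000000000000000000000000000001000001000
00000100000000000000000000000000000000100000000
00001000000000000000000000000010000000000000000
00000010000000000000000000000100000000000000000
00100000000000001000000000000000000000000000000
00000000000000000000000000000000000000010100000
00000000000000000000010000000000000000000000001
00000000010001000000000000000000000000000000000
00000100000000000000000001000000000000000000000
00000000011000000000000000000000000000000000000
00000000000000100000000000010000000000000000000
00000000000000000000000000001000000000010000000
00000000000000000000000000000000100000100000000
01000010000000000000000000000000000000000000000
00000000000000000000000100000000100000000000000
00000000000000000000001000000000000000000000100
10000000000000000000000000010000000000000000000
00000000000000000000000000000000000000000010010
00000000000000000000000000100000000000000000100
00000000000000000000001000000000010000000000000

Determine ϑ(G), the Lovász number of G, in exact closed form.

47*cos(pi/47)/(cos(pi/47) + 1)

Vertex 667 has 2 neighbors: 156, 481.
Vertex 514 has 2 neighbors: 328, 127.
deg(891) = 2; N(891) = {951, 116}.
Vertex 255 has 2 neighbors: 164, 813.
G on 47 vertices is 2-regular; a single 47-cycle (edge-transitive).
spec(A) ≈ [2.0, 1.982155, 1.928938, 1.8413, 1.720803, 1.569599, 1.390385, 1.186359, 0.961164, 0.718816, 0.46364, 0.200191, -0.06683, -0.332659, -0.592551, -0.84187, -1.076165, -1.291256, -1.483304, -1.648883, -1.785038, -1.889338, -1.959923, -1.995534] (distinct, 6 d.p.).
Lovász (edge-transitive): ϑ = −47·(-2*cos(pi/47))/((2)−(-2*cos(pi/47))) = 47*cos(pi/47)/(cos(pi/47) + 1).
= 23.4737… (decimal).
Lovász sandwich 23 ≤ 47*cos(pi/47)/(cos(pi/47) + 1) ≤ 24: both strict.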